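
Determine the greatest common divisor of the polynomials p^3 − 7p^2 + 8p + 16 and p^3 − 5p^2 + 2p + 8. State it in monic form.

p^2 − 3p − 4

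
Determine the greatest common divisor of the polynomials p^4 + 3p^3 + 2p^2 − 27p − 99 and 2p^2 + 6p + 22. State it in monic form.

By polynomial division,
  p^4 + 3p^3 + 2p^2 − 27p − 99 = ((1/2)p^2 − 9/2)(2p^2 + 6p + 22) + (0)
Last nonzero remainder: 2p^2 + 6p + 22. Dividing through by 2 gives the monic gcd p^2 + 3p + 11.

p^2 + 3p + 11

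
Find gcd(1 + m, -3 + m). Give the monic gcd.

1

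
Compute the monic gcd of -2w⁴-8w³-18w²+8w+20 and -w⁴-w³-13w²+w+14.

w²-1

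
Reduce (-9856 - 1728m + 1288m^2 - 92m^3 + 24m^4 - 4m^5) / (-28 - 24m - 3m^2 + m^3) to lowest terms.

By polynomial division,
  -4m^5 + 24m^4 - 92m^3 + 1288m^2 - 1728m - 9856 = (-4m^2 + 12m - 152)(m^3 - 3m^2 - 24m - 28) + (1008m^2 - 5040m - 14112)
  m^3 - 3m^2 - 24m - 28 = ((1/1008)m + 1/504)(1008m^2 - 5040m - 14112) + (0)
Last nonzero remainder: 1008m^2 - 5040m - 14112. Dividing through by 1008 gives the monic gcd m^2 - 5m - 14.
Cancel m^2 - 5m - 14 from numerator and denominator to get the reduced form.

(704 - 128m + 4m^2 - 4m^3)/(2 + m)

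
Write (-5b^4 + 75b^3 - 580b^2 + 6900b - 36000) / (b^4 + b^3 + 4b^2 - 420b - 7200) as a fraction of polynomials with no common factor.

Euclidean algorithm in ℚ[b]:
  -5b^4 + 75b^3 - 580b^2 + 6900b - 36000 = (-5)(b^4 + b^3 + 4b^2 - 420b - 7200) + (80b^3 - 560b^2 + 4800b - 72000)
  b^4 + b^3 + 4b^2 - 420b - 7200 = ((1/80)b + 1/10)(80b^3 - 560b^2 + 4800b - 72000) + (0)
Last nonzero remainder: 80b^3 - 560b^2 + 4800b - 72000. Dividing through by 80 gives the monic gcd b^3 - 7b^2 + 60b - 900.
Cancel b^3 - 7b^2 + 60b - 900 from numerator and denominator to get the reduced form.

(-5b + 40)/(b + 8)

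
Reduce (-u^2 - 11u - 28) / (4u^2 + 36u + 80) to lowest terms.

(-u - 7)/(4u + 20)

Apply the Euclidean algorithm:
  -u^2 - 11u - 28 = (-1/4)(4u^2 + 36u + 80) + (-2u - 8)
  4u^2 + 36u + 80 = (-2u - 10)(-2u - 8) + (0)
Last nonzero remainder: -2u - 8. Dividing through by -2 gives the monic gcd u + 4.
Cancel u + 4 from numerator and denominator to get the reduced form.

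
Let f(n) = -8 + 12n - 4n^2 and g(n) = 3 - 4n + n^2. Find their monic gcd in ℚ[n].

Apply the Euclidean algorithm:
  -4n^2 + 12n - 8 = (-4)(n^2 - 4n + 3) + (-4n + 4)
  n^2 - 4n + 3 = (-(1/4)n + 3/4)(-4n + 4) + (0)
Last nonzero remainder: -4n + 4. Dividing through by -4 gives the monic gcd n - 1.

-1 + n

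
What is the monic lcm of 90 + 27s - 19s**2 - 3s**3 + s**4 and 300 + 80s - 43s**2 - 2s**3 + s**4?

-2700 - 720s + 687s**2 + 98s**3 - 52s**4 - 2s**5 + s**6

Apply the Euclidean algorithm:
  s**4 - 3s**3 - 19s**2 + 27s + 90 = (s**4 - 2s**3 - 43s**2 + 80s + 300) + (-s**3 + 24s**2 - 53s - 210)
  s**4 - 2s**3 - 43s**2 + 80s + 300 = (-s - 22)(-s**3 + 24s**2 - 53s - 210) + (432s**2 - 1296s - 4320)
  -s**3 + 24s**2 - 53s - 210 = (-(1/432)s + 7/144)(432s**2 - 1296s - 4320) + (0)
Last nonzero remainder: 432s**2 - 1296s - 4320. Dividing through by 432 gives the monic gcd s**2 - 3s - 10.
Then lcm(f, g) = f·g / gcd(f, g); expanding and making the result monic gives the answer.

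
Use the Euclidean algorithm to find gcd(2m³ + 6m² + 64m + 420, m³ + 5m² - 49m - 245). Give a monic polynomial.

Repeated division with remainder:
  2m³ + 6m² + 64m + 420 = (2)(m³ + 5m² - 49m - 245) + (-4m² + 162m + 910)
  m³ + 5m² - 49m - 245 = (-(1/4)m - 91/8)(-4m² + 162m + 910) + ((8085/4)m + 40425/4)
  -4m² + 162m + 910 = (-(16/8085)m + 104/1155)((8085/4)m + 40425/4) + (0)
Last nonzero remainder: (8085/4)m + 40425/4. Dividing through by 8085/4 gives the monic gcd m + 5.

m + 5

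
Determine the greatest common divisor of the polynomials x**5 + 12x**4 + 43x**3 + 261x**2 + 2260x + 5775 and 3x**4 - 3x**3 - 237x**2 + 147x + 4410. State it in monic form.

x**2 + 12x + 35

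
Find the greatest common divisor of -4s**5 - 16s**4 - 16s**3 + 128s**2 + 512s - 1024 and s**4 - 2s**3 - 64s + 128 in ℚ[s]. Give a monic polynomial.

By polynomial division,
  -4s**5 - 16s**4 - 16s**3 + 128s**2 + 512s - 1024 = (-4s - 24)(s**4 - 2s**3 - 64s + 128) + (-64s**3 - 128s**2 - 512s + 2048)
  s**4 - 2s**3 - 64s + 128 = (-(1/64)s + 1/16)(-64s**3 - 128s**2 - 512s + 2048) + (0)
Last nonzero remainder: -64s**3 - 128s**2 - 512s + 2048. Dividing through by -64 gives the monic gcd s**3 + 2s**2 + 8s - 32.

s**3 + 2s**2 + 8s - 32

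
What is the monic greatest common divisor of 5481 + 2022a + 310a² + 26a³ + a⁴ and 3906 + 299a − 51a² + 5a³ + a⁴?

63 + 16a + a²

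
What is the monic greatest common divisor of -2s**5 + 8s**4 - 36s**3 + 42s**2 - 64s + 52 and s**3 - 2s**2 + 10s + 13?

s**2 - 3s + 13

Euclidean algorithm in ℚ[s]:
  -2s**5 + 8s**4 - 36s**3 + 42s**2 - 64s + 52 = (-2s**2 + 4s - 8)(s**3 - 2s**2 + 10s + 13) + (12s**2 - 36s + 156)
  s**3 - 2s**2 + 10s + 13 = ((1/12)s + 1/12)(12s**2 - 36s + 156) + (0)
Last nonzero remainder: 12s**2 - 36s + 156. Dividing through by 12 gives the monic gcd s**2 - 3s + 13.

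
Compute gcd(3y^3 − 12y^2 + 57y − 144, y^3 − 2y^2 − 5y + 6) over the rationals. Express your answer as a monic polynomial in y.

Apply the Euclidean algorithm:
  3y^3 − 12y^2 + 57y − 144 = (3)(y^3 − 2y^2 − 5y + 6) + (−6y^2 + 72y − 162)
  y^3 − 2y^2 − 5y + 6 = (−(1/6)y − 5/3)(−6y^2 + 72y − 162) + (88y − 264)
  −6y^2 + 72y − 162 = (−(3/44)y + 27/44)(88y − 264) + (0)
Last nonzero remainder: 88y − 264. Dividing through by 88 gives the monic gcd y − 3.

y − 3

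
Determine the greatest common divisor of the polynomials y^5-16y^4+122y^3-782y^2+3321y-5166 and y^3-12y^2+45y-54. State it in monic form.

Apply the Euclidean algorithm:
  y^5-16y^4+122y^3-782y^2+3321y-5166 = (y^2-4y+29)(y^3-12y^2+45y-54) + (-200y^2+1800y-3600)
  y^3-12y^2+45y-54 = (-(1/200)y+3/200)(-200y^2+1800y-3600) + (0)
Last nonzero remainder: -200y^2+1800y-3600. Dividing through by -200 gives the monic gcd y^2-9y+18.

y^2-9y+18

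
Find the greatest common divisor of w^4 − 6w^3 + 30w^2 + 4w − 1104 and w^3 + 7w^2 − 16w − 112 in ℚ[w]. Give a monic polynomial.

w + 4

Apply the Euclidean algorithm:
  w^4 − 6w^3 + 30w^2 + 4w − 1104 = (w − 13)(w^3 + 7w^2 − 16w − 112) + (137w^2 − 92w − 2560)
  w^3 + 7w^2 − 16w − 112 = ((1/137)w + 1051/18769)(137w^2 − 92w − 2560) + ((147108/18769)w + 588432/18769)
  137w^2 − 92w − 2560 = ((2571353/147108)w − 3003040/36777)((147108/18769)w + 588432/18769) + (0)
Last nonzero remainder: (147108/18769)w + 588432/18769. Dividing through by 147108/18769 gives the monic gcd w + 4.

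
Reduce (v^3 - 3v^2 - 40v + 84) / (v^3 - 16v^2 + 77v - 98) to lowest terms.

(v + 6)/(v - 7)

Repeated division with remainder:
  v^3 - 3v^2 - 40v + 84 = (v^3 - 16v^2 + 77v - 98) + (13v^2 - 117v + 182)
  v^3 - 16v^2 + 77v - 98 = ((1/13)v - 7/13)(13v^2 - 117v + 182) + (0)
Last nonzero remainder: 13v^2 - 117v + 182. Dividing through by 13 gives the monic gcd v^2 - 9v + 14.
Cancel v^2 - 9v + 14 from numerator and denominator to get the reduced form.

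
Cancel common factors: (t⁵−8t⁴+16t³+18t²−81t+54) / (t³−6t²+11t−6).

(t³−4t²−3t+18)/(t−2)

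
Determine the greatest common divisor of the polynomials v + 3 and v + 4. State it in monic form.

1

Repeated division with remainder:
  v + 3 = (v + 4) + (−1)
  v + 4 = (−v − 4)(−1) + (0)
The last nonzero remainder is the constant −1, so the polynomials are coprime and gcd = 1.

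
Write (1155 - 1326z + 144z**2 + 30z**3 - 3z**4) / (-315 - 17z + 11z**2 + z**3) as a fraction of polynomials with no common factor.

Apply the Euclidean algorithm:
  -3z**4 + 30z**3 + 144z**2 - 1326z + 1155 = (-3z + 63)(z**3 + 11z**2 - 17z - 315) + (-600z**2 - 1200z + 21000)
  z**3 + 11z**2 - 17z - 315 = (-(1/600)z - 3/200)(-600z**2 - 1200z + 21000) + (0)
Last nonzero remainder: -600z**2 - 1200z + 21000. Dividing through by -600 gives the monic gcd z**2 + 2z - 35.
Cancel z**2 + 2z - 35 from numerator and denominator to get the reduced form.

(-33 + 36z - 3z**2)/(9 + z)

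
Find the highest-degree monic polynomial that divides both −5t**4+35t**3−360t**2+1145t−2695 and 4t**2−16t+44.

t**2−4t+11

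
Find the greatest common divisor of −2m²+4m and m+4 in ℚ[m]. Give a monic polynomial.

Repeated division with remainder:
  −2m²+4m = (−2m+12)(m+4) + (−48)
  m+4 = (−(1/48)m−1/12)(−48) + (0)
The last nonzero remainder is the constant −48, so the polynomials are coprime and gcd = 1.

1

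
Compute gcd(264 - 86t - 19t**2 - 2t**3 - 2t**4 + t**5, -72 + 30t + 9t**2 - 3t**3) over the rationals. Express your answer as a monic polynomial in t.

24 - 10t - 3t**2 + t**3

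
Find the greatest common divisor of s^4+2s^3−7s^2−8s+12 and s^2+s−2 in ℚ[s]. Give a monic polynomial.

By polynomial division,
  s^4+2s^3−7s^2−8s+12 = (s^2+s−6)(s^2+s−2) + (0)
The last nonzero remainder s^2+s−2 is already monic.

s^2+s−2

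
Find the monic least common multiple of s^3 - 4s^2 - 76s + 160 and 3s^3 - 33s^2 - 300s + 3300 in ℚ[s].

Apply the Euclidean algorithm:
  s^3 - 4s^2 - 76s + 160 = (1/3)(3s^3 - 33s^2 - 300s + 3300) + (7s^2 + 24s - 940)
  3s^3 - 33s^2 - 300s + 3300 = ((3/7)s - 303/49)(7s^2 + 24s - 940) + ((12312/49)s - 123120/49)
  7s^2 + 24s - 940 = ((343/12312)s + 2303/6156)((12312/49)s - 123120/49) + (0)
Last nonzero remainder: (12312/49)s - 123120/49. Dividing through by 12312/49 gives the monic gcd s - 10.
Then lcm(f, g) = f·g / gcd(f, g); expanding and making the result monic gives the answer.

s^5 - 5s^4 - 182s^3 + 676s^2 + 8200s - 17600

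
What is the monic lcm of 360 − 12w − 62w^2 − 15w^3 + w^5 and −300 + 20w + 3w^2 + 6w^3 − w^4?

−1800 + 420w + 298w^2 + 13w^3 − 15w^4 − 5w^5 + w^6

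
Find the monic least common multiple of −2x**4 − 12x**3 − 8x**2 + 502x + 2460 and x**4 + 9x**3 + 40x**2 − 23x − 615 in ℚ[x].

Apply the Euclidean algorithm:
  −2x**4 − 12x**3 − 8x**2 + 502x + 2460 = (−2)(x**4 + 9x**3 + 40x**2 − 23x − 615) + (6x**3 + 72x**2 + 456x + 1230)
  x**4 + 9x**3 + 40x**2 − 23x − 615 = ((1/6)x − 1/2)(6x**3 + 72x**2 + 456x + 1230) + (0)
Last nonzero remainder: 6x**3 + 72x**2 + 456x + 1230. Dividing through by 6 gives the monic gcd x**3 + 12x**2 + 76x + 205.
Then lcm(f, g) = f·g / gcd(f, g); expanding and making the result monic gives the answer.

x**5 + 3x**4 − 14x**3 − 263x**2 − 477x + 3690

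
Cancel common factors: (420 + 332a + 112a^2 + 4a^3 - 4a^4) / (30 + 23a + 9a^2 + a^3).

Repeated division with remainder:
  -4a^4 + 4a^3 + 112a^2 + 332a + 420 = (-4a + 40)(a^3 + 9a^2 + 23a + 30) + (-156a^2 - 468a - 780)
  a^3 + 9a^2 + 23a + 30 = (-(1/156)a - 1/26)(-156a^2 - 468a - 780) + (0)
Last nonzero remainder: -156a^2 - 468a - 780. Dividing through by -156 gives the monic gcd a^2 + 3a + 5.
Cancel a^2 + 3a + 5 from numerator and denominator to get the reduced form.

(84 + 16a - 4a^2)/(6 + a)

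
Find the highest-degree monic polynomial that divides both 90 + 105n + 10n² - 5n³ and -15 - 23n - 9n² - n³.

3 + 4n + n²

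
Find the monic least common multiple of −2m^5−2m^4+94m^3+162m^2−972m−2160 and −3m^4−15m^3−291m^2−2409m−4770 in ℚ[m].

m^7−2m^6+56m^5+166m^4−4253m^3−8964m^2+48276m+114480

Euclidean algorithm in ℚ[m]:
  −2m^5−2m^4+94m^3+162m^2−972m−2160 = ((2/3)m−8/3)(−3m^4−15m^3−291m^2−2409m−4770) + (248m^3+992m^2−4216m−14880)
  −3m^4−15m^3−291m^2−2409m−4770 = (−(3/248)m−3/248)(248m^3+992m^2−4216m−14880) + (−330m^2−2640m−4950)
  248m^3+992m^2−4216m−14880 = (−(124/165)m+496/165)(−330m^2−2640m−4950) + (0)
Last nonzero remainder: −330m^2−2640m−4950. Dividing through by −330 gives the monic gcd m^2+8m+15.
Then lcm(f, g) = f·g / gcd(f, g); expanding and making the result monic gives the answer.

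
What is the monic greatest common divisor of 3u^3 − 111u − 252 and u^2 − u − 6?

1

Apply the Euclidean algorithm:
  3u^3 − 111u − 252 = (3u + 3)(u^2 − u − 6) + (−90u − 234)
  u^2 − u − 6 = (−(1/90)u + 1/25)(−90u − 234) + (84/25)
  −90u − 234 = (−(375/14)u − 975/14)(84/25) + (0)
The last nonzero remainder is the constant 84/25, so the polynomials are coprime and gcd = 1.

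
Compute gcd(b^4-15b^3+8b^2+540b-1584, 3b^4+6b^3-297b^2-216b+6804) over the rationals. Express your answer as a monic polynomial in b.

Euclidean algorithm in ℚ[b]:
  b^4-15b^3+8b^2+540b-1584 = (1/3)(3b^4+6b^3-297b^2-216b+6804) + (-17b^3+107b^2+612b-3852)
  3b^4+6b^3-297b^2-216b+6804 = (-(3/17)b-423/289)(-17b^3+107b^2+612b-3852) + (-(9360/289)b^2+336960/289)
  -17b^3+107b^2+612b-3852 = ((4913/9360)b-30923/9360)(-(9360/289)b^2+336960/289) + (0)
Last nonzero remainder: -(9360/289)b^2+336960/289. Dividing through by -9360/289 gives the monic gcd b^2-36.

b^2-36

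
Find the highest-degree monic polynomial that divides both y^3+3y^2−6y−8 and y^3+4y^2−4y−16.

Euclidean algorithm in ℚ[y]:
  y^3+3y^2−6y−8 = (y^3+4y^2−4y−16) + (−y^2−2y+8)
  y^3+4y^2−4y−16 = (−y−2)(−y^2−2y+8) + (0)
Last nonzero remainder: −y^2−2y+8. Dividing through by −1 gives the monic gcd y^2+2y−8.

y^2+2y−8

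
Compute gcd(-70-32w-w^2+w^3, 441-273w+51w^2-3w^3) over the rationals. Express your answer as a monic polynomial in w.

-7+w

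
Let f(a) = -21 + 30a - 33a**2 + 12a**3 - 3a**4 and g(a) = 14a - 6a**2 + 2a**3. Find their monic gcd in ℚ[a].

Apply the Euclidean algorithm:
  -3a**4 + 12a**3 - 33a**2 + 30a - 21 = (-(3/2)a + 3/2)(2a**3 - 6a**2 + 14a) + (-3a**2 + 9a - 21)
  2a**3 - 6a**2 + 14a = (-(2/3)a)(-3a**2 + 9a - 21) + (0)
Last nonzero remainder: -3a**2 + 9a - 21. Dividing through by -3 gives the monic gcd a**2 - 3a + 7.

7 - 3a + a**2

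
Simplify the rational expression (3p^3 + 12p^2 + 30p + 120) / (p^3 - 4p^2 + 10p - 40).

(3p + 12)/(p - 4)

Apply the Euclidean algorithm:
  3p^3 + 12p^2 + 30p + 120 = (3)(p^3 - 4p^2 + 10p - 40) + (24p^2 + 240)
  p^3 - 4p^2 + 10p - 40 = ((1/24)p - 1/6)(24p^2 + 240) + (0)
Last nonzero remainder: 24p^2 + 240. Dividing through by 24 gives the monic gcd p^2 + 10.
Cancel p^2 + 10 from numerator and denominator to get the reduced form.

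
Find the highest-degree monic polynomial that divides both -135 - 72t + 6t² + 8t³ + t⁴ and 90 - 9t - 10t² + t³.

Repeated division with remainder:
  t⁴ + 8t³ + 6t² - 72t - 135 = (t + 18)(t³ - 10t² - 9t + 90) + (195t² - 1755)
  t³ - 10t² - 9t + 90 = ((1/195)t - 2/39)(195t² - 1755) + (0)
Last nonzero remainder: 195t² - 1755. Dividing through by 195 gives the monic gcd t² - 9.

-9 + t²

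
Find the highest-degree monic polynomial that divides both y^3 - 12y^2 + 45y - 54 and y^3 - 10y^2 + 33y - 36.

By polynomial division,
  y^3 - 12y^2 + 45y - 54 = (y^3 - 10y^2 + 33y - 36) + (-2y^2 + 12y - 18)
  y^3 - 10y^2 + 33y - 36 = (-(1/2)y + 2)(-2y^2 + 12y - 18) + (0)
Last nonzero remainder: -2y^2 + 12y - 18. Dividing through by -2 gives the monic gcd y^2 - 6y + 9.

y^2 - 6y + 9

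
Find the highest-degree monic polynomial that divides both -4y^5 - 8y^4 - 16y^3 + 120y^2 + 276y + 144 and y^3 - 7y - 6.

Euclidean algorithm in ℚ[y]:
  -4y^5 - 8y^4 - 16y^3 + 120y^2 + 276y + 144 = (-4y^2 - 8y - 44)(y^3 - 7y - 6) + (40y^2 - 80y - 120)
  y^3 - 7y - 6 = ((1/40)y + 1/20)(40y^2 - 80y - 120) + (0)
Last nonzero remainder: 40y^2 - 80y - 120. Dividing through by 40 gives the monic gcd y^2 - 2y - 3.

y^2 - 2y - 3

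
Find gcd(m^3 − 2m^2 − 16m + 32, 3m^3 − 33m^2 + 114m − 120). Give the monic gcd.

m^2 − 6m + 8

Repeated division with remainder:
  m^3 − 2m^2 − 16m + 32 = (1/3)(3m^3 − 33m^2 + 114m − 120) + (9m^2 − 54m + 72)
  3m^3 − 33m^2 + 114m − 120 = ((1/3)m − 5/3)(9m^2 − 54m + 72) + (0)
Last nonzero remainder: 9m^2 − 54m + 72. Dividing through by 9 gives the monic gcd m^2 − 6m + 8.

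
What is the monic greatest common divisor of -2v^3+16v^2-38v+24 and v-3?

v-3

Repeated division with remainder:
  -2v^3+16v^2-38v+24 = (-2v^2+10v-8)(v-3) + (0)
The last nonzero remainder v-3 is already monic.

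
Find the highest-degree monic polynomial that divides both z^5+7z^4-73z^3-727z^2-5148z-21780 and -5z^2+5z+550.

By polynomial division,
  z^5+7z^4-73z^3-727z^2-5148z-21780 = (-(1/5)z^3-(8/5)z^2-9z-198/5)(-5z^2+5z+550) + (0)
Last nonzero remainder: -5z^2+5z+550. Dividing through by -5 gives the monic gcd z^2-z-110.

z^2-z-110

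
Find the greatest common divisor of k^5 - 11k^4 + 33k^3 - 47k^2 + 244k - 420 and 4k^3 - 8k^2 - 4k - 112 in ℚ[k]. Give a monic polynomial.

By polynomial division,
  k^5 - 11k^4 + 33k^3 - 47k^2 + 244k - 420 = ((1/4)k^2 - (9/4)k + 4)(4k^3 - 8k^2 - 4k - 112) + (4k^2 + 8k + 28)
  4k^3 - 8k^2 - 4k - 112 = (k - 4)(4k^2 + 8k + 28) + (0)
Last nonzero remainder: 4k^2 + 8k + 28. Dividing through by 4 gives the monic gcd k^2 + 2k + 7.

k^2 + 2k + 7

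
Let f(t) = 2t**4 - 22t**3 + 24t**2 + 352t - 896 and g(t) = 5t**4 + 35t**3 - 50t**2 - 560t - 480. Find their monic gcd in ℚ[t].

t**2 - 16

Apply the Euclidean algorithm:
  2t**4 - 22t**3 + 24t**2 + 352t - 896 = (2/5)(5t**4 + 35t**3 - 50t**2 - 560t - 480) + (-36t**3 + 44t**2 + 576t - 704)
  5t**4 + 35t**3 - 50t**2 - 560t - 480 = (-(5/36)t - 185/162)(-36t**3 + 44t**2 + 576t - 704) + ((6500/81)t**2 - 104000/81)
  -36t**3 + 44t**2 + 576t - 704 = (-(729/1625)t + 891/1625)((6500/81)t**2 - 104000/81) + (0)
Last nonzero remainder: (6500/81)t**2 - 104000/81. Dividing through by 6500/81 gives the monic gcd t**2 - 16.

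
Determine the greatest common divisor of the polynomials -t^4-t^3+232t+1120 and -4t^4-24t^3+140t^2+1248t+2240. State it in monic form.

By polynomial division,
  -t^4-t^3+232t+1120 = (1/4)(-4t^4-24t^3+140t^2+1248t+2240) + (5t^3-35t^2-80t+560)
  -4t^4-24t^3+140t^2+1248t+2240 = (-(4/5)t-52/5)(5t^3-35t^2-80t+560) + (-288t^2+864t+8064)
  5t^3-35t^2-80t+560 = (-(5/288)t+5/72)(-288t^2+864t+8064) + (0)
Last nonzero remainder: -288t^2+864t+8064. Dividing through by -288 gives the monic gcd t^2-3t-28.

t^2-3t-28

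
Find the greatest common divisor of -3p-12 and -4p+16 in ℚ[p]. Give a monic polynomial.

By polynomial division,
  -3p-12 = (3/4)(-4p+16) + (-24)
  -4p+16 = ((1/6)p-2/3)(-24) + (0)
The last nonzero remainder is the constant -24, so the polynomials are coprime and gcd = 1.

1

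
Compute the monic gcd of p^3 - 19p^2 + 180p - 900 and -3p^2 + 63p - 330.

Apply the Euclidean algorithm:
  p^3 - 19p^2 + 180p - 900 = (-(1/3)p - 2/3)(-3p^2 + 63p - 330) + (112p - 1120)
  -3p^2 + 63p - 330 = (-(3/112)p + 33/112)(112p - 1120) + (0)
Last nonzero remainder: 112p - 1120. Dividing through by 112 gives the monic gcd p - 10.

p - 10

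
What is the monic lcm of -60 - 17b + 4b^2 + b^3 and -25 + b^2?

300 + 25b - 37b^2 - b^3 + b^4

Repeated division with remainder:
  b^3 + 4b^2 - 17b - 60 = (b + 4)(b^2 - 25) + (8b + 40)
  b^2 - 25 = ((1/8)b - 5/8)(8b + 40) + (0)
Last nonzero remainder: 8b + 40. Dividing through by 8 gives the monic gcd b + 5.
Then lcm(f, g) = f·g / gcd(f, g); expanding and making the result monic gives the answer.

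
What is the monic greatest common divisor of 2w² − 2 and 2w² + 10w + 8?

w + 1

Repeated division with remainder:
  2w² − 2 = (2w² + 10w + 8) + (−10w − 10)
  2w² + 10w + 8 = (−(1/5)w − 4/5)(−10w − 10) + (0)
Last nonzero remainder: −10w − 10. Dividing through by −10 gives the monic gcd w + 1.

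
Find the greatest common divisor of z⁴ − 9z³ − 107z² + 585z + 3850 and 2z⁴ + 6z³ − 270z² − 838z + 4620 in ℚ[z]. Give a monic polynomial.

z² − 4z − 77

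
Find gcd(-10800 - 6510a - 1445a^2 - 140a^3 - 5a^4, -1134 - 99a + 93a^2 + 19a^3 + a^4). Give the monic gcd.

Euclidean algorithm in ℚ[a]:
  -5a^4 - 140a^3 - 1445a^2 - 6510a - 10800 = (-5)(a^4 + 19a^3 + 93a^2 - 99a - 1134) + (-45a^3 - 980a^2 - 7005a - 16470)
  a^4 + 19a^3 + 93a^2 - 99a - 1134 = (-(1/45)a + 5/81)(-45a^3 - 980a^2 - 7005a - 16470) + (-(176/81)a^2 - (880/27)a - 352/3)
  -45a^3 - 980a^2 - 7005a - 16470 = ((3645/176)a + 24705/176)(-(176/81)a^2 - (880/27)a - 352/3) + (0)
Last nonzero remainder: -(176/81)a^2 - (880/27)a - 352/3. Dividing through by -176/81 gives the monic gcd a^2 + 15a + 54.

54 + 15a + a^2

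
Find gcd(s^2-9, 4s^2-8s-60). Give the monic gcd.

By polynomial division,
  s^2-9 = (1/4)(4s^2-8s-60) + (2s+6)
  4s^2-8s-60 = (2s-10)(2s+6) + (0)
Last nonzero remainder: 2s+6. Dividing through by 2 gives the monic gcd s+3.

s+3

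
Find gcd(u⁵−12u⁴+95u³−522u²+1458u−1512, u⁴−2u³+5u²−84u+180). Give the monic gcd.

Apply the Euclidean algorithm:
  u⁵−12u⁴+95u³−522u²+1458u−1512 = (u−10)(u⁴−2u³+5u²−84u+180) + (70u³−388u²+438u+288)
  u⁴−2u³+5u²−84u+180 = ((1/70)u+62/1225)(70u³−388u²+438u+288) + ((22516/1225)u²−(135096/1225)u+202644/1225)
  70u³−388u²+438u+288 = ((42875/11258)u+9800/5629)((22516/1225)u²−(135096/1225)u+202644/1225) + (0)
Last nonzero remainder: (22516/1225)u²−(135096/1225)u+202644/1225. Dividing through by 22516/1225 gives the monic gcd u²−6u+9.

u²−6u+9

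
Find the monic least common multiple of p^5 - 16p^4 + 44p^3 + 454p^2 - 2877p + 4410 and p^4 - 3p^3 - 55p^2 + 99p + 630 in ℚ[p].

Apply the Euclidean algorithm:
  p^5 - 16p^4 + 44p^3 + 454p^2 - 2877p + 4410 = (p - 13)(p^4 - 3p^3 - 55p^2 + 99p + 630) + (60p^3 - 360p^2 - 2220p + 12600)
  p^4 - 3p^3 - 55p^2 + 99p + 630 = ((1/60)p + 1/20)(60p^3 - 360p^2 - 2220p + 12600) + (0)
Last nonzero remainder: 60p^3 - 360p^2 - 2220p + 12600. Dividing through by 60 gives the monic gcd p^3 - 6p^2 - 37p + 210.
Then lcm(f, g) = f·g / gcd(f, g); expanding and making the result monic gives the answer.

p^6 - 13p^5 - 4p^4 + 586p^3 - 1515p^2 - 4221p + 13230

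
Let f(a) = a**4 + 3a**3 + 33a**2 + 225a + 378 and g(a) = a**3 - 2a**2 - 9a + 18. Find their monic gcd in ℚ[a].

By polynomial division,
  a**4 + 3a**3 + 33a**2 + 225a + 378 = (a + 5)(a**3 - 2a**2 - 9a + 18) + (52a**2 + 252a + 288)
  a**3 - 2a**2 - 9a + 18 = ((1/52)a - 89/676)(52a**2 + 252a + 288) + ((3150/169)a + 9450/169)
  52a**2 + 252a + 288 = ((4394/1575)a + 2704/525)((3150/169)a + 9450/169) + (0)
Last nonzero remainder: (3150/169)a + 9450/169. Dividing through by 3150/169 gives the monic gcd a + 3.

a + 3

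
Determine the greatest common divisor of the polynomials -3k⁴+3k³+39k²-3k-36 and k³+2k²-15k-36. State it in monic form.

k²-k-12

By polynomial division,
  -3k⁴+3k³+39k²-3k-36 = (-3k+9)(k³+2k²-15k-36) + (-24k²+24k+288)
  k³+2k²-15k-36 = (-(1/24)k-1/8)(-24k²+24k+288) + (0)
Last nonzero remainder: -24k²+24k+288. Dividing through by -24 gives the monic gcd k²-k-12.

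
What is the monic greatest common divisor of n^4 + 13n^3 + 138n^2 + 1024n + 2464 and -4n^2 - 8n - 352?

By polynomial division,
  n^4 + 13n^3 + 138n^2 + 1024n + 2464 = (-(1/4)n^2 - (11/4)n - 7)(-4n^2 - 8n - 352) + (0)
Last nonzero remainder: -4n^2 - 8n - 352. Dividing through by -4 gives the monic gcd n^2 + 2n + 88.

n^2 + 2n + 88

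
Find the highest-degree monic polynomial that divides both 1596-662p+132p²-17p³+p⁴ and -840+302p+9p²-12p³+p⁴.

42-13p+p²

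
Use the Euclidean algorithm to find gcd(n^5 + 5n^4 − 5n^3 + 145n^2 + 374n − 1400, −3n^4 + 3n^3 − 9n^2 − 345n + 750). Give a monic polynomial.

n^3 − 6n^2 + 33n − 50

Apply the Euclidean algorithm:
  n^5 + 5n^4 − 5n^3 + 145n^2 + 374n − 1400 = (−(1/3)n − 2)(−3n^4 + 3n^3 − 9n^2 − 345n + 750) + (−2n^3 + 12n^2 − 66n + 100)
  −3n^4 + 3n^3 − 9n^2 − 345n + 750 = ((3/2)n + 15/2)(−2n^3 + 12n^2 − 66n + 100) + (0)
Last nonzero remainder: −2n^3 + 12n^2 − 66n + 100. Dividing through by −2 gives the monic gcd n^3 − 6n^2 + 33n − 50.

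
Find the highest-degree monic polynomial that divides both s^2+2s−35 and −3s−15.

By polynomial division,
  s^2+2s−35 = (−(1/3)s+1)(−3s−15) + (−20)
  −3s−15 = ((3/20)s+3/4)(−20) + (0)
The last nonzero remainder is the constant −20, so the polynomials are coprime and gcd = 1.

1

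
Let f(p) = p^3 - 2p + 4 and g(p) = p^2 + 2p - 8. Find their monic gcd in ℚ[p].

1

By polynomial division,
  p^3 - 2p + 4 = (p - 2)(p^2 + 2p - 8) + (10p - 12)
  p^2 + 2p - 8 = ((1/10)p + 8/25)(10p - 12) + (-104/25)
  10p - 12 = (-(125/52)p + 75/26)(-104/25) + (0)
The last nonzero remainder is the constant -104/25, so the polynomials are coprime and gcd = 1.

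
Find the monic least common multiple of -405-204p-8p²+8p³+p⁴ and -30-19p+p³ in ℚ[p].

-810-813p-220p²+8p³+10p⁴+p⁵

Repeated division with remainder:
  p⁴+8p³-8p²-204p-405 = (p+8)(p³-19p-30) + (11p²-22p-165)
  p³-19p-30 = ((1/11)p+2/11)(11p²-22p-165) + (0)
Last nonzero remainder: 11p²-22p-165. Dividing through by 11 gives the monic gcd p²-2p-15.
Then lcm(f, g) = f·g / gcd(f, g); expanding and making the result monic gives the answer.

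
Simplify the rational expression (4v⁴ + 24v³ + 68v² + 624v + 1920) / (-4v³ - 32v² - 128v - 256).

Euclidean algorithm in ℚ[v]:
  4v⁴ + 24v³ + 68v² + 624v + 1920 = (-v + 2)(-4v³ - 32v² - 128v - 256) + (4v² + 624v + 2432)
  -4v³ - 32v² - 128v - 256 = (-v + 148)(4v² + 624v + 2432) + (-90048v - 360192)
  4v² + 624v + 2432 = (-(1/22512)v - 19/2814)(-90048v - 360192) + (0)
Last nonzero remainder: -90048v - 360192. Dividing through by -90048 gives the monic gcd v + 4.
Cancel v + 4 from numerator and denominator to get the reduced form.

(-v³ - 2v² - 9v - 120)/(v² + 4v + 16)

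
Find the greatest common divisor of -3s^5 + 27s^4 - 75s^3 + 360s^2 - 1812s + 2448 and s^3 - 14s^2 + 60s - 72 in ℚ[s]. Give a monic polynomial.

Euclidean algorithm in ℚ[s]:
  -3s^5 + 27s^4 - 75s^3 + 360s^2 - 1812s + 2448 = (-3s^2 - 15s - 105)(s^3 - 14s^2 + 60s - 72) + (-426s^2 + 3408s - 5112)
  s^3 - 14s^2 + 60s - 72 = (-(1/426)s + 1/71)(-426s^2 + 3408s - 5112) + (0)
Last nonzero remainder: -426s^2 + 3408s - 5112. Dividing through by -426 gives the monic gcd s^2 - 8s + 12.

s^2 - 8s + 12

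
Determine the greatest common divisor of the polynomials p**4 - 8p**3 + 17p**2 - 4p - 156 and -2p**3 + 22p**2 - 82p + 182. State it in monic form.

p**2 - 4p + 13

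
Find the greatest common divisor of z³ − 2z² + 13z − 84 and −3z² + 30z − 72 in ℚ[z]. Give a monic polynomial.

z − 4

By polynomial division,
  z³ − 2z² + 13z − 84 = (−(1/3)z − 8/3)(−3z² + 30z − 72) + (69z − 276)
  −3z² + 30z − 72 = (−(1/23)z + 6/23)(69z − 276) + (0)
Last nonzero remainder: 69z − 276. Dividing through by 69 gives the monic gcd z − 4.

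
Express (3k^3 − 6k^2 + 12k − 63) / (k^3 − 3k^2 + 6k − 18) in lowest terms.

(3k^2 + 3k + 21)/(k^2 + 6)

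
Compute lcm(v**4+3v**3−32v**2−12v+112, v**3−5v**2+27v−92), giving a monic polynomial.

Repeated division with remainder:
  v**4+3v**3−32v**2−12v+112 = (v+8)(v**3−5v**2+27v−92) + (−19v**2−136v+848)
  v**3−5v**2+27v−92 = (−(1/19)v+231/361)(−19v**2−136v+848) + ((57275/361)v−229100/361)
  −19v**2−136v+848 = (−(6859/57275)v−76532/57275)((57275/361)v−229100/361) + (0)
Last nonzero remainder: (57275/361)v−229100/361. Dividing through by 57275/361 gives the monic gcd v−4.
Then lcm(f, g) = f·g / gcd(f, g); expanding and making the result monic gives the answer.

v**6+2v**5−12v**4+89v**3−612v**2−388v+2576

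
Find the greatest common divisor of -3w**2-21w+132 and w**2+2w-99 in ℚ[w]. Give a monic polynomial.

w+11

Euclidean algorithm in ℚ[w]:
  -3w**2-21w+132 = (-3)(w**2+2w-99) + (-15w-165)
  w**2+2w-99 = (-(1/15)w+3/5)(-15w-165) + (0)
Last nonzero remainder: -15w-165. Dividing through by -15 gives the monic gcd w+11.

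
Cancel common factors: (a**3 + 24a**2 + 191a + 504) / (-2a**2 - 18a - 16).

(-a**2 - 16a - 63)/(2a + 2)

Repeated division with remainder:
  a**3 + 24a**2 + 191a + 504 = (-(1/2)a - 15/2)(-2a**2 - 18a - 16) + (48a + 384)
  -2a**2 - 18a - 16 = (-(1/24)a - 1/24)(48a + 384) + (0)
Last nonzero remainder: 48a + 384. Dividing through by 48 gives the monic gcd a + 8.
Cancel a + 8 from numerator and denominator to get the reduced form.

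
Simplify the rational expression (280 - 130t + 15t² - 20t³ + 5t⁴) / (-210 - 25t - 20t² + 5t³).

(8 - 6t + t²)/(-6 + t)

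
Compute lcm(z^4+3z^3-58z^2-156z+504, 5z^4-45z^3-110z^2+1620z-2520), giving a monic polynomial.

By polynomial division,
  z^4+3z^3-58z^2-156z+504 = (1/5)(5z^4-45z^3-110z^2+1620z-2520) + (12z^3-36z^2-480z+1008)
  5z^4-45z^3-110z^2+1620z-2520 = ((5/12)z-5/2)(12z^3-36z^2-480z+1008) + (0)
Last nonzero remainder: 12z^3-36z^2-480z+1008. Dividing through by 12 gives the monic gcd z^3-3z^2-40z+84.
Then lcm(f, g) = f·g / gcd(f, g); expanding and making the result monic gives the answer.

z^5-3z^4-76z^3+192z^2+1440z-3024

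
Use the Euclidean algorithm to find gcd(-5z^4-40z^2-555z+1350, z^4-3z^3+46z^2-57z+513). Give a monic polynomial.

By polynomial division,
  -5z^4-40z^2-555z+1350 = (-5)(z^4-3z^3+46z^2-57z+513) + (-15z^3+190z^2-840z+3915)
  z^4-3z^3+46z^2-57z+513 = (-(1/15)z-29/45)(-15z^3+190z^2-840z+3915) + ((1012/9)z^2-(1012/3)z+3036)
  -15z^3+190z^2-840z+3915 = (-(135/1012)z+1305/1012)((1012/9)z^2-(1012/3)z+3036) + (0)
Last nonzero remainder: (1012/9)z^2-(1012/3)z+3036. Dividing through by 1012/9 gives the monic gcd z^2-3z+27.

z^2-3z+27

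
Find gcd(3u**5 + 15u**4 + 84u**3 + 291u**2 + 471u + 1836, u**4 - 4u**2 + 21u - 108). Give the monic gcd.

u**3 + 3u**2 + 5u + 36

By polynomial division,
  3u**5 + 15u**4 + 84u**3 + 291u**2 + 471u + 1836 = (3u + 15)(u**4 - 4u**2 + 21u - 108) + (96u**3 + 288u**2 + 480u + 3456)
  u**4 - 4u**2 + 21u - 108 = ((1/96)u - 1/32)(96u**3 + 288u**2 + 480u + 3456) + (0)
Last nonzero remainder: 96u**3 + 288u**2 + 480u + 3456. Dividing through by 96 gives the monic gcd u**3 + 3u**2 + 5u + 36.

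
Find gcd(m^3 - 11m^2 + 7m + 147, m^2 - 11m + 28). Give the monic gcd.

Repeated division with remainder:
  m^3 - 11m^2 + 7m + 147 = (m)(m^2 - 11m + 28) + (-21m + 147)
  m^2 - 11m + 28 = (-(1/21)m + 4/21)(-21m + 147) + (0)
Last nonzero remainder: -21m + 147. Dividing through by -21 gives the monic gcd m - 7.

m - 7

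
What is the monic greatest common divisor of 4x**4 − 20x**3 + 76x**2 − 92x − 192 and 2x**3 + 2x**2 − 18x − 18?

Repeated division with remainder:
  4x**4 − 20x**3 + 76x**2 − 92x − 192 = (2x − 12)(2x**3 + 2x**2 − 18x − 18) + (136x**2 − 272x − 408)
  2x**3 + 2x**2 − 18x − 18 = ((1/68)x + 3/68)(136x**2 − 272x − 408) + (0)
Last nonzero remainder: 136x**2 − 272x − 408. Dividing through by 136 gives the monic gcd x**2 − 2x − 3.

x**2 − 2x − 3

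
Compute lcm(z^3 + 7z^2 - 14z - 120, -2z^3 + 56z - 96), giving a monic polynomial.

Euclidean algorithm in ℚ[z]:
  z^3 + 7z^2 - 14z - 120 = (-1/2)(-2z^3 + 56z - 96) + (7z^2 + 14z - 168)
  -2z^3 + 56z - 96 = (-(2/7)z + 4/7)(7z^2 + 14z - 168) + (0)
Last nonzero remainder: 7z^2 + 14z - 168. Dividing through by 7 gives the monic gcd z^2 + 2z - 24.
Then lcm(f, g) = f·g / gcd(f, g); expanding and making the result monic gives the answer.

z^4 + 5z^3 - 28z^2 - 92z + 240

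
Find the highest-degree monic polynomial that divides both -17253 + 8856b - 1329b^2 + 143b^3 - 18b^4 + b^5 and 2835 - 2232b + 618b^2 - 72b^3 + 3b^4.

27 - 12b + b^2

Repeated division with remainder:
  b^5 - 18b^4 + 143b^3 - 1329b^2 + 8856b - 17253 = ((1/3)b + 2)(3b^4 - 72b^3 + 618b^2 - 2232b + 2835) + (81b^3 - 1821b^2 + 12375b - 22923)
  3b^4 - 72b^3 + 618b^2 - 2232b + 2835 = ((1/27)b - 41/729)(81b^3 - 1821b^2 + 12375b - 22923) + ((13912/243)b^2 - (55648/81)b + 13912/9)
  81b^3 - 1821b^2 + 12375b - 22923 = ((19683/13912)b - 206307/13912)((13912/243)b^2 - (55648/81)b + 13912/9) + (0)
Last nonzero remainder: (13912/243)b^2 - (55648/81)b + 13912/9. Dividing through by 13912/243 gives the monic gcd b^2 - 12b + 27.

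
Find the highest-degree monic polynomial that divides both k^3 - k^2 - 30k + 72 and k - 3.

Euclidean algorithm in ℚ[k]:
  k^3 - k^2 - 30k + 72 = (k^2 + 2k - 24)(k - 3) + (0)
The last nonzero remainder k - 3 is already monic.

k - 3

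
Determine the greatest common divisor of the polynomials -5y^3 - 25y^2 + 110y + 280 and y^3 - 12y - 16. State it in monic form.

By polynomial division,
  -5y^3 - 25y^2 + 110y + 280 = (-5)(y^3 - 12y - 16) + (-25y^2 + 50y + 200)
  y^3 - 12y - 16 = (-(1/25)y - 2/25)(-25y^2 + 50y + 200) + (0)
Last nonzero remainder: -25y^2 + 50y + 200. Dividing through by -25 gives the monic gcd y^2 - 2y - 8.

y^2 - 2y - 8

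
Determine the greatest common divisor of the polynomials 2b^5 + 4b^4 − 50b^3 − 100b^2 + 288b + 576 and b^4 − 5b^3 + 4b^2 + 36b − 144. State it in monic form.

Repeated division with remainder:
  2b^5 + 4b^4 − 50b^3 − 100b^2 + 288b + 576 = (2b + 14)(b^4 − 5b^3 + 4b^2 + 36b − 144) + (12b^3 − 228b^2 + 72b + 2592)
  b^4 − 5b^3 + 4b^2 + 36b − 144 = ((1/12)b + 7/6)(12b^3 − 228b^2 + 72b + 2592) + (264b^2 − 264b − 3168)
  12b^3 − 228b^2 + 72b + 2592 = ((1/22)b − 9/11)(264b^2 − 264b − 3168) + (0)
Last nonzero remainder: 264b^2 − 264b − 3168. Dividing through by 264 gives the monic gcd b^2 − b − 12.

b^2 − b − 12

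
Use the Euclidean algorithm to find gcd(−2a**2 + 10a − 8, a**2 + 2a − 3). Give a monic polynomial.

a − 1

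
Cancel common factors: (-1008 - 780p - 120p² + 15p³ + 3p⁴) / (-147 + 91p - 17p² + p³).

Repeated division with remainder:
  3p⁴ + 15p³ - 120p² - 780p - 1008 = (3p + 66)(p³ - 17p² + 91p - 147) + (729p² - 6345p + 8694)
  p³ - 17p² + 91p - 147 = ((1/729)p - 224/19683)(729p² - 6345p + 8694) + ((5005/729)p - 35035/729)
  729p² - 6345p + 8694 = ((531441/5005)p - 905418/5005)((5005/729)p - 35035/729) + (0)
Last nonzero remainder: (5005/729)p - 35035/729. Dividing through by 5005/729 gives the monic gcd p - 7.
Cancel p - 7 from numerator and denominator to get the reduced form.

(144 + 132p + 36p² + 3p³)/(21 - 10p + p²)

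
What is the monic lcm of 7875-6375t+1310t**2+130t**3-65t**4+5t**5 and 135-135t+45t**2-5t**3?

-4725+5400t-2061t**2+184t**3+65t**4-16t**5+t**6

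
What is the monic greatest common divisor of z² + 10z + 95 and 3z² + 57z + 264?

Euclidean algorithm in ℚ[z]:
  z² + 10z + 95 = (1/3)(3z² + 57z + 264) + (-9z + 7)
  3z² + 57z + 264 = (-(1/3)z - 178/27)(-9z + 7) + (8374/27)
  -9z + 7 = (-(243/8374)z + 189/8374)(8374/27) + (0)
The last nonzero remainder is the constant 8374/27, so the polynomials are coprime and gcd = 1.

1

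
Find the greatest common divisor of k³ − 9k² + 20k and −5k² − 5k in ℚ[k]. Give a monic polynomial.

By polynomial division,
  k³ − 9k² + 20k = (−(1/5)k + 2)(−5k² − 5k) + (30k)
  −5k² − 5k = (−(1/6)k − 1/6)(30k) + (0)
Last nonzero remainder: 30k. Dividing through by 30 gives the monic gcd k.

k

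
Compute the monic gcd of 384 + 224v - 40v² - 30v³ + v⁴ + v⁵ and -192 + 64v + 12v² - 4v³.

Euclidean algorithm in ℚ[v]:
  v⁵ + v⁴ - 30v³ - 40v² + 224v + 384 = (-(1/4)v² - v + 1/2)(-4v³ + 12v² + 64v - 192) + (-30v² + 480)
  -4v³ + 12v² + 64v - 192 = ((2/15)v - 2/5)(-30v² + 480) + (0)
Last nonzero remainder: -30v² + 480. Dividing through by -30 gives the monic gcd v² - 16.

-16 + v²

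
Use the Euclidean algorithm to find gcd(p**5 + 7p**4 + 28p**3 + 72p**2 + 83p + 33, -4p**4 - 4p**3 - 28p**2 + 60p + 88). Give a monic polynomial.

p**3 + 3p**2 + 13p + 11

Repeated division with remainder:
  p**5 + 7p**4 + 28p**3 + 72p**2 + 83p + 33 = (-(1/4)p - 3/2)(-4p**4 - 4p**3 - 28p**2 + 60p + 88) + (15p**3 + 45p**2 + 195p + 165)
  -4p**4 - 4p**3 - 28p**2 + 60p + 88 = (-(4/15)p + 8/15)(15p**3 + 45p**2 + 195p + 165) + (0)
Last nonzero remainder: 15p**3 + 45p**2 + 195p + 165. Dividing through by 15 gives the monic gcd p**3 + 3p**2 + 13p + 11.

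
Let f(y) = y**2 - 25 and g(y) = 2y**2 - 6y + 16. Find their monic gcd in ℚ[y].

Apply the Euclidean algorithm:
  y**2 - 25 = (1/2)(2y**2 - 6y + 16) + (3y - 33)
  2y**2 - 6y + 16 = ((2/3)y + 16/3)(3y - 33) + (192)
  3y - 33 = ((1/64)y - 11/64)(192) + (0)
The last nonzero remainder is the constant 192, so the polynomials are coprime and gcd = 1.

1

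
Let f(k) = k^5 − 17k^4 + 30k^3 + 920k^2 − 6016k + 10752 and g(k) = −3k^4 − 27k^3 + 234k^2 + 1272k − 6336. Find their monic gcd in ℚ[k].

k^3 − 2k^2 − 56k + 192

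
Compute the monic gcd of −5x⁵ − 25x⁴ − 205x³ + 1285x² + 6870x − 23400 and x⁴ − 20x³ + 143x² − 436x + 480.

Repeated division with remainder:
  −5x⁵ − 25x⁴ − 205x³ + 1285x² + 6870x − 23400 = (−5x − 125)(x⁴ − 20x³ + 143x² − 436x + 480) + (−1990x³ + 16980x² − 45230x + 36600)
  x⁴ − 20x³ + 143x² − 436x + 480 = (−(1/1990)x + 1141/198005)(−1990x³ + 16980x² − 45230x + 36600) + ((888030/39601)x² − (6216210/39601)x + 10656360/39601)
  −1990x³ + 16980x² − 45230x + 36600 = (−(7880599/88803)x + 12078305/88803)((888030/39601)x² − (6216210/39601)x + 10656360/39601) + (0)
Last nonzero remainder: (888030/39601)x² − (6216210/39601)x + 10656360/39601. Dividing through by 888030/39601 gives the monic gcd x² − 7x + 12.

x² − 7x + 12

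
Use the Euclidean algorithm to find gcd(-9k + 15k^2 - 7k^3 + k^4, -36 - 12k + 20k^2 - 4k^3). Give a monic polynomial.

9 - 6k + k^2

Repeated division with remainder:
  k^4 - 7k^3 + 15k^2 - 9k = (-(1/4)k + 1/2)(-4k^3 + 20k^2 - 12k - 36) + (2k^2 - 12k + 18)
  -4k^3 + 20k^2 - 12k - 36 = (-2k - 2)(2k^2 - 12k + 18) + (0)
Last nonzero remainder: 2k^2 - 12k + 18. Dividing through by 2 gives the monic gcd k^2 - 6k + 9.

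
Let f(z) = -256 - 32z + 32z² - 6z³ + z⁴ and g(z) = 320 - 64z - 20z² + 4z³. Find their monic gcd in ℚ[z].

-4 + z

By polynomial division,
  z⁴ - 6z³ + 32z² - 32z - 256 = ((1/4)z - 1/4)(4z³ - 20z² - 64z + 320) + (43z² - 128z - 176)
  4z³ - 20z² - 64z + 320 = ((4/43)z - 348/1849)(43z² - 128z - 176) + (-(132608/1849)z + 530432/1849)
  43z² - 128z - 176 = (-(79507/132608)z - 20339/33152)(-(132608/1849)z + 530432/1849) + (0)
Last nonzero remainder: -(132608/1849)z + 530432/1849. Dividing through by -132608/1849 gives the monic gcd z - 4.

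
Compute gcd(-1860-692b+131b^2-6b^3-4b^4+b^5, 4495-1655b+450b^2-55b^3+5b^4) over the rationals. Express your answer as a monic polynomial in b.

Euclidean algorithm in ℚ[b]:
  b^5-4b^4-6b^3+131b^2-692b-1860 = ((1/5)b+7/5)(5b^4-55b^3+450b^2-1655b+4495) + (-19b^3-168b^2+726b-8153)
  5b^4-55b^3+450b^2-1655b+4495 = (-(5/19)b+1885/361)(-19b^3-168b^2+726b-8153) + ((548100/361)b^2-(2740500/361)b+16991100/361)
  -19b^3-168b^2+726b-8153 = (-(6859/548100)b-94943/548100)((548100/361)b^2-(2740500/361)b+16991100/361) + (0)
Last nonzero remainder: (548100/361)b^2-(2740500/361)b+16991100/361. Dividing through by 548100/361 gives the monic gcd b^2-5b+31.

31-5b+b^2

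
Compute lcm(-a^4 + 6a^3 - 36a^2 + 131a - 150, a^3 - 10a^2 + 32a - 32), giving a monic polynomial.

a^6 - 14a^5 + 100a^4 - 515a^3 + 1774a^2 - 3296a + 2400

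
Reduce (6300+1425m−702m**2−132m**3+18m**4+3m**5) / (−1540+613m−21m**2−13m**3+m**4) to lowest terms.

By polynomial division,
  3m**5+18m**4−132m**3−702m**2+1425m+6300 = (3m+57)(m**4−13m**3−21m**2+613m−1540) + (672m**3−1344m**2−28896m+94080)
  m**4−13m**3−21m**2+613m−1540 = ((1/672)m−11/672)(672m**3−1344m**2−28896m+94080) + (0)
Last nonzero remainder: 672m**3−1344m**2−28896m+94080. Dividing through by 672 gives the monic gcd m**3−2m**2−43m+140.
Cancel m**3−2m**2−43m+140 from numerator and denominator to get the reduced form.

(45+24m+3m**2)/(−11+m)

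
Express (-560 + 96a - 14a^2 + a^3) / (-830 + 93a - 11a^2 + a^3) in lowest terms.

By polynomial division,
  a^3 - 14a^2 + 96a - 560 = (a^3 - 11a^2 + 93a - 830) + (-3a^2 + 3a + 270)
  a^3 - 11a^2 + 93a - 830 = (-(1/3)a + 10/3)(-3a^2 + 3a + 270) + (173a - 1730)
  -3a^2 + 3a + 270 = (-(3/173)a - 27/173)(173a - 1730) + (0)
Last nonzero remainder: 173a - 1730. Dividing through by 173 gives the monic gcd a - 10.
Cancel a - 10 from numerator and denominator to get the reduced form.

(56 - 4a + a^2)/(83 - a + a^2)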